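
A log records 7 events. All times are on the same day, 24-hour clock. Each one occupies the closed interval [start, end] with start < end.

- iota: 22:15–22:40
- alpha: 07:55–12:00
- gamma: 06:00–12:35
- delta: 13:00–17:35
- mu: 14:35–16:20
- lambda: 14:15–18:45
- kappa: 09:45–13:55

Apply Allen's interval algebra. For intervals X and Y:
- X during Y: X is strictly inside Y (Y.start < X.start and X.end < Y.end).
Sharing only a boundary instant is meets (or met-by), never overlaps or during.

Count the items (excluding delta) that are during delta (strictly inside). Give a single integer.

Target delta = [13:00, 17:35].
alpha [07:55, 12:00] → before → no.
gamma [06:00, 12:35] → before → no.
iota [22:15, 22:40] → after → no.
kappa [09:45, 13:55] → overlaps → no.
lambda [14:15, 18:45] → overlapped-by → no.
mu [14:35, 16:20] → during → counts.
Total: 1.

1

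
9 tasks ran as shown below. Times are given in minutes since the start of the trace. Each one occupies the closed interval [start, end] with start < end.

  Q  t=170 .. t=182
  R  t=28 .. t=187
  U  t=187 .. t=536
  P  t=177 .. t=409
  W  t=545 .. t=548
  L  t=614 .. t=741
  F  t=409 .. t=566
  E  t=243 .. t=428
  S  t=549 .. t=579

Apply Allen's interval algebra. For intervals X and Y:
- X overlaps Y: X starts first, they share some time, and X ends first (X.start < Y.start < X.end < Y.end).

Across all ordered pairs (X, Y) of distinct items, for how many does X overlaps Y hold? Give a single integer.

7

Checking all 72 ordered pairs for relation 'overlaps'; matching pairs in alphabetical order:
(E, F): E overlaps F ✓
(F, S): F overlaps S ✓
(P, E): P overlaps E ✓
(P, U): P overlaps U ✓
(Q, P): Q overlaps P ✓
(R, P): R overlaps P ✓
(U, F): U overlaps F ✓
Count: 7.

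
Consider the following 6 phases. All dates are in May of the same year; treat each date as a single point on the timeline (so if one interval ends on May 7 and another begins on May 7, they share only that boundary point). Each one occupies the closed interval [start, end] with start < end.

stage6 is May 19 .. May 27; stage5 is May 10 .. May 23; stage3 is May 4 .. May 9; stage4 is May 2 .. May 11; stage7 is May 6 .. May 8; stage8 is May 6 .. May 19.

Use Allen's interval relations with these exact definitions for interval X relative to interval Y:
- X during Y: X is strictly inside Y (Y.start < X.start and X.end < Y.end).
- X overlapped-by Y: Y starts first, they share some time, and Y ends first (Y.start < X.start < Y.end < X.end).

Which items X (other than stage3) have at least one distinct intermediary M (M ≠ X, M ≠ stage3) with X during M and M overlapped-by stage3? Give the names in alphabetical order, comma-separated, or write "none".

none

Target stage3 = [May 4, May 9].
Intermediaries M with M overlapped-by stage3: stage8.
Via stage8 — items with X during stage8: none.
Union: none.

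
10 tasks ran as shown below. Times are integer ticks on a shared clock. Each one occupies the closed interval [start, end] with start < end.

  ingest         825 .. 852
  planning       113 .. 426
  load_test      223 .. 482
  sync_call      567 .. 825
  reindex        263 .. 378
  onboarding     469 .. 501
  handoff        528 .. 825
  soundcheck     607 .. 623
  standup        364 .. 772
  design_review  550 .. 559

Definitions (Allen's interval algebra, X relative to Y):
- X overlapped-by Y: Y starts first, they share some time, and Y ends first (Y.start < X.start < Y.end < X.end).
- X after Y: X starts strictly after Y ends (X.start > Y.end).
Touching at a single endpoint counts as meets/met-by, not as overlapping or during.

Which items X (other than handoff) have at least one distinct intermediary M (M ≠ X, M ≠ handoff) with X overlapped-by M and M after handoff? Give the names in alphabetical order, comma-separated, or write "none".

none

Target handoff = [528, 825].
Intermediaries M with M after handoff: none.
Union: none.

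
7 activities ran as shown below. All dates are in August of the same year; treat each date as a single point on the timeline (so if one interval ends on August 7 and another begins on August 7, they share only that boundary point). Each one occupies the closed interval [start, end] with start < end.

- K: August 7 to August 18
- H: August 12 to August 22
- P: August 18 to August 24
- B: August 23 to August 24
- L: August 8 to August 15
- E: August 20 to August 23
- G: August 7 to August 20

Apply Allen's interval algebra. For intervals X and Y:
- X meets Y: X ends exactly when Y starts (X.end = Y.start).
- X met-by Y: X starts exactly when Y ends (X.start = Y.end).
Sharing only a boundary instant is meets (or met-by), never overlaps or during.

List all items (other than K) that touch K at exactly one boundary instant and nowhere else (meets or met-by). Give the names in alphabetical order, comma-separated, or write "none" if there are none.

Target K = [August 7, August 18].
B [August 23, August 24] → after → no.
E [August 20, August 23] → after → no.
G [August 7, August 20] → started-by → no.
H [August 12, August 22] → overlapped-by → no.
L [August 8, August 15] → during → no.
P [August 18, August 24] → met-by → yes.
Result: P.

P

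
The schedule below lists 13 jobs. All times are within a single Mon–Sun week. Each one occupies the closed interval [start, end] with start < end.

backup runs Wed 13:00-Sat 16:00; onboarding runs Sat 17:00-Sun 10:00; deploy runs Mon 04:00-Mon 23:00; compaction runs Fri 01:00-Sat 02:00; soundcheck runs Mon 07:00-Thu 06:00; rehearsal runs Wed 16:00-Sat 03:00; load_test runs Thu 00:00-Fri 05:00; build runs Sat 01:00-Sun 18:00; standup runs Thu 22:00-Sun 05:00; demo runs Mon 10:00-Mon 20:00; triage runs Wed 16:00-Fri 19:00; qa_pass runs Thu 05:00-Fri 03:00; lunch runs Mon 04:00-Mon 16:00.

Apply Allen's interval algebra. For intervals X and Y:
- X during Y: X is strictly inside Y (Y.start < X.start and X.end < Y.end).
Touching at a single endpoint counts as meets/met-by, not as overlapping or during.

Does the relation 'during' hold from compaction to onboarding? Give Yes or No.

No

compaction = [Fri 01:00, Sat 02:00], onboarding = [Sat 17:00, Sun 10:00].
Actual relation of compaction to onboarding: before.
Asked whether 'during' holds → No.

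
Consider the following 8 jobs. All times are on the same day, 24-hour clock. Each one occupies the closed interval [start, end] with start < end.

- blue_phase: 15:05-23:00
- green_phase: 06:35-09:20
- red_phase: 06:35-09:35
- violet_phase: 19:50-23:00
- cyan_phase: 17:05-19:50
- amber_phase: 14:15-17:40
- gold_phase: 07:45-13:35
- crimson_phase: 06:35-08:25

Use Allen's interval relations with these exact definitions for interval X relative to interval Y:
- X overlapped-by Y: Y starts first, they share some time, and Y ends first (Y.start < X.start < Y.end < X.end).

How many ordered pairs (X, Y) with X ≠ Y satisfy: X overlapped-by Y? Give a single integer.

Checking all 56 ordered pairs for relation 'overlapped-by'; matching pairs in alphabetical order:
(blue_phase, amber_phase): blue_phase overlapped-by amber_phase ✓
(cyan_phase, amber_phase): cyan_phase overlapped-by amber_phase ✓
(gold_phase, crimson_phase): gold_phase overlapped-by crimson_phase ✓
(gold_phase, green_phase): gold_phase overlapped-by green_phase ✓
(gold_phase, red_phase): gold_phase overlapped-by red_phase ✓
Count: 5.

5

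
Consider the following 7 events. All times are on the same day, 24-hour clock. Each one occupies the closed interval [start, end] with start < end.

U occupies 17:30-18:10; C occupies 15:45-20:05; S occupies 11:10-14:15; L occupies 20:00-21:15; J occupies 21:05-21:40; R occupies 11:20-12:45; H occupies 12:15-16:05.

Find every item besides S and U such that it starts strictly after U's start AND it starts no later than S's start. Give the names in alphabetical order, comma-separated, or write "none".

none

Conditions: its start is strictly after U's start (X.start > 17:30) AND its start is no later than S's start (X.start <= 11:10).
C: start 15:45 > 17:30? ✗; start 15:45 <= 11:10? ✗ → no.
H: start 12:15 > 17:30? ✗; start 12:15 <= 11:10? ✗ → no.
J: start 21:05 > 17:30? ✓; start 21:05 <= 11:10? ✗ → no.
L: start 20:00 > 17:30? ✓; start 20:00 <= 11:10? ✗ → no.
R: start 11:20 > 17:30? ✗; start 11:20 <= 11:10? ✗ → no.
Result: none.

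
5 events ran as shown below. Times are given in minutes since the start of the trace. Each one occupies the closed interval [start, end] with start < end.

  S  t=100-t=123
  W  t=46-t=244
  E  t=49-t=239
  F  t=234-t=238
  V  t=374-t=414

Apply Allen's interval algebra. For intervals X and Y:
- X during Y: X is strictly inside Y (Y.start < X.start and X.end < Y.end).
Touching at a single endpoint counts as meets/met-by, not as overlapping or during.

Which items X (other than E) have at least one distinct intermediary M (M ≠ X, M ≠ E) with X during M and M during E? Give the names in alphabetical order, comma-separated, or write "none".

Target E = [t=49, t=239].
Intermediaries M with M during E: F, S.
Via F — items with X during F: none.
Via S — items with X during S: none.
Union: none.

none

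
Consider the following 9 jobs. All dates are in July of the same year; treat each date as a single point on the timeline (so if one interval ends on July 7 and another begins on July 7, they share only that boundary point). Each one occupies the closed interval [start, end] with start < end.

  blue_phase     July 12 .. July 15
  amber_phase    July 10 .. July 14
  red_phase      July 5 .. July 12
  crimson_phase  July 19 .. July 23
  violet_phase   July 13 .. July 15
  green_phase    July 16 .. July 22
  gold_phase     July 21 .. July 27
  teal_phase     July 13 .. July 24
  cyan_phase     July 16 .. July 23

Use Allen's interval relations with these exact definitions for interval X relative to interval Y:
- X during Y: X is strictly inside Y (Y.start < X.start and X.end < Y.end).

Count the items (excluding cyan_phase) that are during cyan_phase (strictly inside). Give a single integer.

Target cyan_phase = [July 16, July 23].
amber_phase [July 10, July 14] → before → no.
blue_phase [July 12, July 15] → before → no.
crimson_phase [July 19, July 23] → finishes → no.
gold_phase [July 21, July 27] → overlapped-by → no.
green_phase [July 16, July 22] → starts → no.
red_phase [July 5, July 12] → before → no.
teal_phase [July 13, July 24] → contains → no.
violet_phase [July 13, July 15] → before → no.
Total: 0.

0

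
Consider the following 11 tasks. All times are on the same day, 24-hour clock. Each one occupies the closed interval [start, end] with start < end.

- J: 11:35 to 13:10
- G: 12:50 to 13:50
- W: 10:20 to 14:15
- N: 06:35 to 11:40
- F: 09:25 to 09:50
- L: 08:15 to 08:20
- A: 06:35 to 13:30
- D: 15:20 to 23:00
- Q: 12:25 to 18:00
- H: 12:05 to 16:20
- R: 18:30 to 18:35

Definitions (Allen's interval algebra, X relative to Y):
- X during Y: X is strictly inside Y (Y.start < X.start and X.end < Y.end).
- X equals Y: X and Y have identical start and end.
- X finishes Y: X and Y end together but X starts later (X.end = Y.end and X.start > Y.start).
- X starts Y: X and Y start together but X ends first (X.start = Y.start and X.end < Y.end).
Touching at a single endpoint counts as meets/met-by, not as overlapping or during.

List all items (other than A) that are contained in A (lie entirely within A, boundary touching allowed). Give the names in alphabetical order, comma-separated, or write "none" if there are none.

Target A = [06:35, 13:30].
D [15:20, 23:00] → after → no.
F [09:25, 09:50] → during → yes.
G [12:50, 13:50] → overlapped-by → no.
H [12:05, 16:20] → overlapped-by → no.
J [11:35, 13:10] → during → yes.
L [08:15, 08:20] → during → yes.
N [06:35, 11:40] → starts → yes.
Q [12:25, 18:00] → overlapped-by → no.
R [18:30, 18:35] → after → no.
W [10:20, 14:15] → overlapped-by → no.
Result: F, J, L, N.

F, J, L, N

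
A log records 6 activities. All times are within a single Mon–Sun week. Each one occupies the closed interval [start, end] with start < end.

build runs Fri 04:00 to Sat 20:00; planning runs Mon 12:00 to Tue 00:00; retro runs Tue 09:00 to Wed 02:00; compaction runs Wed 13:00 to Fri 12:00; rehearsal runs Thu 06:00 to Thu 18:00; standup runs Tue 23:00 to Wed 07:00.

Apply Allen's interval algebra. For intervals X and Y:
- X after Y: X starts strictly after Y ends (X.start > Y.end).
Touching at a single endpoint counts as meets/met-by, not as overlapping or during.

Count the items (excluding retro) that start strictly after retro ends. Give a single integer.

Target retro = [Tue 09:00, Wed 02:00].
build [Fri 04:00, Sat 20:00] → after → counts.
compaction [Wed 13:00, Fri 12:00] → after → counts.
planning [Mon 12:00, Tue 00:00] → before → no.
rehearsal [Thu 06:00, Thu 18:00] → after → counts.
standup [Tue 23:00, Wed 07:00] → overlapped-by → no.
Total: 3.

3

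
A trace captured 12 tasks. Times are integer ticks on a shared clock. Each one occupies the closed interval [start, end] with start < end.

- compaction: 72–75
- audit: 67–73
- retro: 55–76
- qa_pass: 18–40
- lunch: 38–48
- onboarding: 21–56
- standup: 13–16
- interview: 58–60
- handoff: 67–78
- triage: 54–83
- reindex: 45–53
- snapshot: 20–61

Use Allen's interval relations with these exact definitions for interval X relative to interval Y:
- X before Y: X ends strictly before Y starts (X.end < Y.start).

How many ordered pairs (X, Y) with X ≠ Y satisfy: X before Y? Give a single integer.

40

Checking all 132 ordered pairs for relation 'before'; matching pairs in alphabetical order:
(interview, audit): interview before audit ✓
(interview, compaction): interview before compaction ✓
(interview, handoff): interview before handoff ✓
(lunch, audit): lunch before audit ✓
(lunch, compaction): lunch before compaction ✓
(lunch, handoff): lunch before handoff ✓
(lunch, interview): lunch before interview ✓
(lunch, retro): lunch before retro ✓
(lunch, triage): lunch before triage ✓
(onboarding, audit): onboarding before audit ✓
(onboarding, compaction): onboarding before compaction ✓
(onboarding, handoff): onboarding before handoff ✓
(onboarding, interview): onboarding before interview ✓
(qa_pass, audit): qa_pass before audit ✓
(qa_pass, compaction): qa_pass before compaction ✓
(qa_pass, handoff): qa_pass before handoff ✓
(qa_pass, interview): qa_pass before interview ✓
(qa_pass, reindex): qa_pass before reindex ✓
(qa_pass, retro): qa_pass before retro ✓
(qa_pass, triage): qa_pass before triage ✓
(reindex, audit): reindex before audit ✓
(reindex, compaction): reindex before compaction ✓
(reindex, handoff): reindex before handoff ✓
(reindex, interview): reindex before interview ✓
... plus 16 further pairs not listed.
Count: 40.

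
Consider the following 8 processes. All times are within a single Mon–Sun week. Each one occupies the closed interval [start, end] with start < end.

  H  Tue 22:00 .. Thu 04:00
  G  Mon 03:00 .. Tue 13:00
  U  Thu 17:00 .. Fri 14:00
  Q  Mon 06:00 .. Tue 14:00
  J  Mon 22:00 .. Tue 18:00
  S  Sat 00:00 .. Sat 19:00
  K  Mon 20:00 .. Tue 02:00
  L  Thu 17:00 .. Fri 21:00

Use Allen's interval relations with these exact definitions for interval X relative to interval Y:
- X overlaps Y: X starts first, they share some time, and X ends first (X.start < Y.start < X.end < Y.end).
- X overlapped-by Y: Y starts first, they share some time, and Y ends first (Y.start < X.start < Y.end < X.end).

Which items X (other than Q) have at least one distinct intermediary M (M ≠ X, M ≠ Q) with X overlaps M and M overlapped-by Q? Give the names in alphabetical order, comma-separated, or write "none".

Target Q = [Mon 06:00, Tue 14:00].
Intermediaries M with M overlapped-by Q: J.
Via J — items with X overlaps J: G, K.
Union: G, K.

G, K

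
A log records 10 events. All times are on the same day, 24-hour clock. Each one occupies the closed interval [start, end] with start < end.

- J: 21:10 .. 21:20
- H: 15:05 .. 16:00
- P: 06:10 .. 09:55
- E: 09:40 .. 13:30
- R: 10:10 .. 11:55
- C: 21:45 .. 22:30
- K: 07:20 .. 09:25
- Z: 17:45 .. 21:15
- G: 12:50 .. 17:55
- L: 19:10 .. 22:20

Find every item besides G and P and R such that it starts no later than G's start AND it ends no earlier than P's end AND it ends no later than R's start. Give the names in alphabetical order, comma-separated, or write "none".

Conditions: its start is no later than G's start (X.start <= 12:50) AND its end is no earlier than P's end (X.end >= 09:55) AND its end is no later than R's start (X.end <= 10:10).
C: start 21:45 <= 12:50? ✗; end 22:30 >= 09:55? ✓; end 22:30 <= 10:10? ✗ → no.
E: start 09:40 <= 12:50? ✓; end 13:30 >= 09:55? ✓; end 13:30 <= 10:10? ✗ → no.
H: start 15:05 <= 12:50? ✗; end 16:00 >= 09:55? ✓; end 16:00 <= 10:10? ✗ → no.
J: start 21:10 <= 12:50? ✗; end 21:20 >= 09:55? ✓; end 21:20 <= 10:10? ✗ → no.
K: start 07:20 <= 12:50? ✓; end 09:25 >= 09:55? ✗; end 09:25 <= 10:10? ✓ → no.
L: start 19:10 <= 12:50? ✗; end 22:20 >= 09:55? ✓; end 22:20 <= 10:10? ✗ → no.
Z: start 17:45 <= 12:50? ✗; end 21:15 >= 09:55? ✓; end 21:15 <= 10:10? ✗ → no.
Result: none.

none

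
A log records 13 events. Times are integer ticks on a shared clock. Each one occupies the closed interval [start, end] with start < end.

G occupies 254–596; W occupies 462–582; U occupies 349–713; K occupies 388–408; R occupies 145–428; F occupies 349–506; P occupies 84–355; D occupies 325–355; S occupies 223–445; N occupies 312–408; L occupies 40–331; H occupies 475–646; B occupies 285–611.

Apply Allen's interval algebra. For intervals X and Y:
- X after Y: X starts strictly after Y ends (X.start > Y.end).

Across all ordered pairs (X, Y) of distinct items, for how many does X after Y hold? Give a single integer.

Checking all 156 ordered pairs for relation 'after'; matching pairs in alphabetical order:
(F, L): F after L ✓
(H, D): H after D ✓
(H, K): H after K ✓
(H, L): H after L ✓
(H, N): H after N ✓
(H, P): H after P ✓
(H, R): H after R ✓
(H, S): H after S ✓
(K, D): K after D ✓
(K, L): K after L ✓
(K, P): K after P ✓
(U, L): U after L ✓
(W, D): W after D ✓
(W, K): W after K ✓
(W, L): W after L ✓
(W, N): W after N ✓
(W, P): W after P ✓
(W, R): W after R ✓
(W, S): W after S ✓
Count: 19.

19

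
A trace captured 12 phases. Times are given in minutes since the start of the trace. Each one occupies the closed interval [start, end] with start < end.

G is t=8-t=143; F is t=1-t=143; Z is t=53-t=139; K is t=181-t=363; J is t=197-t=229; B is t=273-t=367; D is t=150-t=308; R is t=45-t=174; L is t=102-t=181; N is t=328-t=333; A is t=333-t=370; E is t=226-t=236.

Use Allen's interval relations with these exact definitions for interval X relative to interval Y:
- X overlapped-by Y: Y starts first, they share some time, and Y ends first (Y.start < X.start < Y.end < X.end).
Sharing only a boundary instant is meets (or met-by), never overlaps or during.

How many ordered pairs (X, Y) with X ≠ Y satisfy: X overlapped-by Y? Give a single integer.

14

Checking all 132 ordered pairs for relation 'overlapped-by'; matching pairs in alphabetical order:
(A, B): A overlapped-by B ✓
(A, K): A overlapped-by K ✓
(B, D): B overlapped-by D ✓
(B, K): B overlapped-by K ✓
(D, L): D overlapped-by L ✓
(D, R): D overlapped-by R ✓
(E, J): E overlapped-by J ✓
(K, D): K overlapped-by D ✓
(L, F): L overlapped-by F ✓
(L, G): L overlapped-by G ✓
(L, R): L overlapped-by R ✓
(L, Z): L overlapped-by Z ✓
(R, F): R overlapped-by F ✓
(R, G): R overlapped-by G ✓
Count: 14.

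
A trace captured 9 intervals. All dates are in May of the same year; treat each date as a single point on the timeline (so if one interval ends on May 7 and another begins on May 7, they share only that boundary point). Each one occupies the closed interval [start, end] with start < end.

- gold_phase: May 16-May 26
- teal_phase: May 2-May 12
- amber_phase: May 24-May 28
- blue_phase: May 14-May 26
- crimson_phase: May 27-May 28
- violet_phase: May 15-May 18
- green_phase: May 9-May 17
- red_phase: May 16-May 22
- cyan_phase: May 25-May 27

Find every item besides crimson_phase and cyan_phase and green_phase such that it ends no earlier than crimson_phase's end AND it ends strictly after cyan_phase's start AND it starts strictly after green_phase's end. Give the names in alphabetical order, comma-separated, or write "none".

amber_phase

Conditions: its end is no earlier than crimson_phase's end (X.end >= May 28) AND its end is strictly after cyan_phase's start (X.end > May 25) AND its start is strictly after green_phase's end (X.start > May 17).
amber_phase: end May 28 >= May 28? ✓; end May 28 > May 25? ✓; start May 24 > May 17? ✓ → yes.
blue_phase: end May 26 >= May 28? ✗; end May 26 > May 25? ✓; start May 14 > May 17? ✗ → no.
gold_phase: end May 26 >= May 28? ✗; end May 26 > May 25? ✓; start May 16 > May 17? ✗ → no.
red_phase: end May 22 >= May 28? ✗; end May 22 > May 25? ✗; start May 16 > May 17? ✗ → no.
teal_phase: end May 12 >= May 28? ✗; end May 12 > May 25? ✗; start May 2 > May 17? ✗ → no.
violet_phase: end May 18 >= May 28? ✗; end May 18 > May 25? ✗; start May 15 > May 17? ✗ → no.
Result: amber_phase.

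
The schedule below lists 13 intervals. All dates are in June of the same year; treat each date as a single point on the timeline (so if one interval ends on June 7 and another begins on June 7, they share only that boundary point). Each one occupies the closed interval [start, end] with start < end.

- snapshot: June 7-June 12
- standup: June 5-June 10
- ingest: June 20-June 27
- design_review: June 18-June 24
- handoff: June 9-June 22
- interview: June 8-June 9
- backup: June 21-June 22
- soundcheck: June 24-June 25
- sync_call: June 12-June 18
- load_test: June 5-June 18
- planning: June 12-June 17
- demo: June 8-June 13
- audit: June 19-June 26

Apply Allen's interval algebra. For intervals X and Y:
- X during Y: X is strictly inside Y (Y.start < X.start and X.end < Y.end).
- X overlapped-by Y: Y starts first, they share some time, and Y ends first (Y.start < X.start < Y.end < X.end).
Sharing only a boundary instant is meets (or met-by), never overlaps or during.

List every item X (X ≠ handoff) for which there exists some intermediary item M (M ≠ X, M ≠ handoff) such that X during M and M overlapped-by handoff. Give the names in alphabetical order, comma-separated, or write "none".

backup, soundcheck

Target handoff = [June 9, June 22].
Intermediaries M with M overlapped-by handoff: audit, design_review, ingest.
Via audit — items with X during audit: backup, soundcheck.
Via design_review — items with X during design_review: backup.
Via ingest — items with X during ingest: backup, soundcheck.
Union: backup, soundcheck.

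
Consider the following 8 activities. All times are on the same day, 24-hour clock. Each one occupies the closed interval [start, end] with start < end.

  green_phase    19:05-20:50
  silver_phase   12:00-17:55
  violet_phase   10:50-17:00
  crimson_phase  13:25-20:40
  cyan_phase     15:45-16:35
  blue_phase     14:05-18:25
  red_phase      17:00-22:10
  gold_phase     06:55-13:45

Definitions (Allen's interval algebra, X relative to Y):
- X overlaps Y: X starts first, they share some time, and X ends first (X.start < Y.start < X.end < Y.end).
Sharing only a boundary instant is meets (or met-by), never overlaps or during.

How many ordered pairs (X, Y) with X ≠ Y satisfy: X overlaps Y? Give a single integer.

Checking all 56 ordered pairs for relation 'overlaps'; matching pairs in alphabetical order:
(blue_phase, red_phase): blue_phase overlaps red_phase ✓
(crimson_phase, green_phase): crimson_phase overlaps green_phase ✓
(crimson_phase, red_phase): crimson_phase overlaps red_phase ✓
(gold_phase, crimson_phase): gold_phase overlaps crimson_phase ✓
(gold_phase, silver_phase): gold_phase overlaps silver_phase ✓
(gold_phase, violet_phase): gold_phase overlaps violet_phase ✓
(silver_phase, blue_phase): silver_phase overlaps blue_phase ✓
(silver_phase, crimson_phase): silver_phase overlaps crimson_phase ✓
(silver_phase, red_phase): silver_phase overlaps red_phase ✓
(violet_phase, blue_phase): violet_phase overlaps blue_phase ✓
(violet_phase, crimson_phase): violet_phase overlaps crimson_phase ✓
(violet_phase, silver_phase): violet_phase overlaps silver_phase ✓
Count: 12.

12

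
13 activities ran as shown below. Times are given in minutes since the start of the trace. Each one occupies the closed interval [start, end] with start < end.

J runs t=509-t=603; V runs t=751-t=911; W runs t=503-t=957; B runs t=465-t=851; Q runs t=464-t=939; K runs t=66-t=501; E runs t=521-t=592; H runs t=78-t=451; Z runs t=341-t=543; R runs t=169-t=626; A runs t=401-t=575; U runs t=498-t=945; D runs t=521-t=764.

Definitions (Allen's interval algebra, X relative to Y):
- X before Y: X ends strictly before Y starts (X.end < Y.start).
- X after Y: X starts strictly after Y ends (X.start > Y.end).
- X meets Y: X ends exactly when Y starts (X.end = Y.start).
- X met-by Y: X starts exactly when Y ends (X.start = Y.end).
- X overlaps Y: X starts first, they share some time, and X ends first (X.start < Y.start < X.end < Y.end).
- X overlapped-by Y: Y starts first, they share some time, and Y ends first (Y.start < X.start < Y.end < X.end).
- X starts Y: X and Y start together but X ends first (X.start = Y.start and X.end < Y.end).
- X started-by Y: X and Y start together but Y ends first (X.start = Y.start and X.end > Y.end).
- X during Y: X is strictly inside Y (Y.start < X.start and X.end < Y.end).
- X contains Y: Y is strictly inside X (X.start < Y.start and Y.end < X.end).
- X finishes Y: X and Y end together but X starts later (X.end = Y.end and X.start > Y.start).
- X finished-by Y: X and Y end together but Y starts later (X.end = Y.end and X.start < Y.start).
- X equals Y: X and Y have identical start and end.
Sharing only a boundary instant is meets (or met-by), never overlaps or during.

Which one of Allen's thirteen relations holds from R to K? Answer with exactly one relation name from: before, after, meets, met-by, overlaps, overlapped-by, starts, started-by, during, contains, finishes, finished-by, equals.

overlapped-by

R = [t=169, t=626]; K = [t=66, t=501].
Compare endpoints: R.start > K.start, R.start < K.end, R.end > K.start, R.end > K.end.
That pattern is 'overlapped-by'.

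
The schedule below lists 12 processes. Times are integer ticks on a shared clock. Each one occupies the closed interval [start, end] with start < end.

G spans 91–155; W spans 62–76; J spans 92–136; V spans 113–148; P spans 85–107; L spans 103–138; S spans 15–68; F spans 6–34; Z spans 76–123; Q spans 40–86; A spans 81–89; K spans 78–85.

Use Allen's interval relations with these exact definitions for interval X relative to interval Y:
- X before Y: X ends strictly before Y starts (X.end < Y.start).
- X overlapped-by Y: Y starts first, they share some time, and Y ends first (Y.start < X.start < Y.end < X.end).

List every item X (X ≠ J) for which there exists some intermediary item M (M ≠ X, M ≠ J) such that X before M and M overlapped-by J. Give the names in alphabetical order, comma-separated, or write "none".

Target J = [92, 136].
Intermediaries M with M overlapped-by J: L, V.
Via L — items with X before L: A, F, K, Q, S, W.
Via V — items with X before V: A, F, K, P, Q, S, W.
Union: A, F, K, P, Q, S, W.

A, F, K, P, Q, S, W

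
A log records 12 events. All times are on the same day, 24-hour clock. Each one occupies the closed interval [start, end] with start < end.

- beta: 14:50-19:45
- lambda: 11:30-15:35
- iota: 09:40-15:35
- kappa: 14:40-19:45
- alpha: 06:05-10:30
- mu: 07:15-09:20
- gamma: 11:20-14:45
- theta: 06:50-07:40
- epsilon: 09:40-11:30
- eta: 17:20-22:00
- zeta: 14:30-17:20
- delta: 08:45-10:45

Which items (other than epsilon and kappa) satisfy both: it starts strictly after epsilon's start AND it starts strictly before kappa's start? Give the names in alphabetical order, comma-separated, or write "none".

Conditions: its start is strictly after epsilon's start (X.start > 09:40) AND its start is strictly before kappa's start (X.start < 14:40).
alpha: start 06:05 > 09:40? ✗; start 06:05 < 14:40? ✓ → no.
beta: start 14:50 > 09:40? ✓; start 14:50 < 14:40? ✗ → no.
delta: start 08:45 > 09:40? ✗; start 08:45 < 14:40? ✓ → no.
eta: start 17:20 > 09:40? ✓; start 17:20 < 14:40? ✗ → no.
gamma: start 11:20 > 09:40? ✓; start 11:20 < 14:40? ✓ → yes.
iota: start 09:40 > 09:40? ✗; start 09:40 < 14:40? ✓ → no.
lambda: start 11:30 > 09:40? ✓; start 11:30 < 14:40? ✓ → yes.
mu: start 07:15 > 09:40? ✗; start 07:15 < 14:40? ✓ → no.
theta: start 06:50 > 09:40? ✗; start 06:50 < 14:40? ✓ → no.
zeta: start 14:30 > 09:40? ✓; start 14:30 < 14:40? ✓ → yes.
Result: gamma, lambda, zeta.

gamma, lambda, zeta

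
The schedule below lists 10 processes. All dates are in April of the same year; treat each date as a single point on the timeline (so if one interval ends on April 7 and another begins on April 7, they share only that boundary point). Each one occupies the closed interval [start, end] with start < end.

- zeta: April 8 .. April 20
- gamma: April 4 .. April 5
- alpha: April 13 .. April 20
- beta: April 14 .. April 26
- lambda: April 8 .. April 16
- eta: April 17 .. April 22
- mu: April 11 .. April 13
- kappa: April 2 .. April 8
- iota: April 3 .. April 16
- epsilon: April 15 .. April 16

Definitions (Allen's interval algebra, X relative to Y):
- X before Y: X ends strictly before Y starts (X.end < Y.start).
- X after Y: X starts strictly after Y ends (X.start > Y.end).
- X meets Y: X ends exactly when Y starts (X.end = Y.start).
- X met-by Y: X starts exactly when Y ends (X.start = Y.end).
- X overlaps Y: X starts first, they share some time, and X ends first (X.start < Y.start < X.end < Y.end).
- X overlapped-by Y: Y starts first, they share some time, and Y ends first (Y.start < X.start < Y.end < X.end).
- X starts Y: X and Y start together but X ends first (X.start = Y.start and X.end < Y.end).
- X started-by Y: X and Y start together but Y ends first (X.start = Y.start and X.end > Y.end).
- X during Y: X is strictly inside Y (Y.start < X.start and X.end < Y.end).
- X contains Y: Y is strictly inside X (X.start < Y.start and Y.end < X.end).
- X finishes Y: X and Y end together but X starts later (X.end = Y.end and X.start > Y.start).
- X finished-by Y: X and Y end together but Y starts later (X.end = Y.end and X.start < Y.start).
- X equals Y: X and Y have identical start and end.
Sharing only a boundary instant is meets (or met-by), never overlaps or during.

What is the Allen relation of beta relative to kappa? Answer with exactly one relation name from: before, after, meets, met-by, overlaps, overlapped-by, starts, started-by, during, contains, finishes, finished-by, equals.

after

beta = [April 14, April 26]; kappa = [April 2, April 8].
Compare endpoints: beta.start > kappa.start, beta.start > kappa.end, beta.end > kappa.start, beta.end > kappa.end.
That pattern is 'after'.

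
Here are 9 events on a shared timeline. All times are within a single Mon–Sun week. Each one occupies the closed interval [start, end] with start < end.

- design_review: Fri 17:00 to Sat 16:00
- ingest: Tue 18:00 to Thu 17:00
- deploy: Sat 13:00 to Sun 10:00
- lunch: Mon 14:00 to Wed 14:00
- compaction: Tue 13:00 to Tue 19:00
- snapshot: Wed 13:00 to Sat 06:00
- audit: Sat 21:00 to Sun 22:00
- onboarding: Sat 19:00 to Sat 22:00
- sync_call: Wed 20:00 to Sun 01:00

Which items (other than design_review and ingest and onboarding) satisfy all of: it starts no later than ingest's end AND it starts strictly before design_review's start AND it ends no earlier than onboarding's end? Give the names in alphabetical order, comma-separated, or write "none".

Conditions: its start is no later than ingest's end (X.start <= Thu 17:00) AND its start is strictly before design_review's start (X.start < Fri 17:00) AND its end is no earlier than onboarding's end (X.end >= Sat 22:00).
audit: start Sat 21:00 <= Thu 17:00? ✗; start Sat 21:00 < Fri 17:00? ✗; end Sun 22:00 >= Sat 22:00? ✓ → no.
compaction: start Tue 13:00 <= Thu 17:00? ✓; start Tue 13:00 < Fri 17:00? ✓; end Tue 19:00 >= Sat 22:00? ✗ → no.
deploy: start Sat 13:00 <= Thu 17:00? ✗; start Sat 13:00 < Fri 17:00? ✗; end Sun 10:00 >= Sat 22:00? ✓ → no.
lunch: start Mon 14:00 <= Thu 17:00? ✓; start Mon 14:00 < Fri 17:00? ✓; end Wed 14:00 >= Sat 22:00? ✗ → no.
snapshot: start Wed 13:00 <= Thu 17:00? ✓; start Wed 13:00 < Fri 17:00? ✓; end Sat 06:00 >= Sat 22:00? ✗ → no.
sync_call: start Wed 20:00 <= Thu 17:00? ✓; start Wed 20:00 < Fri 17:00? ✓; end Sun 01:00 >= Sat 22:00? ✓ → yes.
Result: sync_call.

sync_call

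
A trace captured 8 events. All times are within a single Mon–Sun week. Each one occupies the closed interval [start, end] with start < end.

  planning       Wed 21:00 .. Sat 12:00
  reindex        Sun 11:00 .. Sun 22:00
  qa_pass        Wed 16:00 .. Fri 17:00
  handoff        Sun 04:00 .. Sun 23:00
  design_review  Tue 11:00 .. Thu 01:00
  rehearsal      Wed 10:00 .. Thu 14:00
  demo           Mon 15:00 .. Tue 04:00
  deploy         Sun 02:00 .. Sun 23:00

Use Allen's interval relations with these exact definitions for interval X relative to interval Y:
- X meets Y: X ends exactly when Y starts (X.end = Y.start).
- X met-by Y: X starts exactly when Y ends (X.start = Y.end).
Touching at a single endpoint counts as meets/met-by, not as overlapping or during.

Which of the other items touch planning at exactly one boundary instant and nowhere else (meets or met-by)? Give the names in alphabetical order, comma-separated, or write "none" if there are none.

none

Target planning = [Wed 21:00, Sat 12:00].
demo [Mon 15:00, Tue 04:00] → before → no.
deploy [Sun 02:00, Sun 23:00] → after → no.
design_review [Tue 11:00, Thu 01:00] → overlaps → no.
handoff [Sun 04:00, Sun 23:00] → after → no.
qa_pass [Wed 16:00, Fri 17:00] → overlaps → no.
rehearsal [Wed 10:00, Thu 14:00] → overlaps → no.
reindex [Sun 11:00, Sun 22:00] → after → no.
Result: none.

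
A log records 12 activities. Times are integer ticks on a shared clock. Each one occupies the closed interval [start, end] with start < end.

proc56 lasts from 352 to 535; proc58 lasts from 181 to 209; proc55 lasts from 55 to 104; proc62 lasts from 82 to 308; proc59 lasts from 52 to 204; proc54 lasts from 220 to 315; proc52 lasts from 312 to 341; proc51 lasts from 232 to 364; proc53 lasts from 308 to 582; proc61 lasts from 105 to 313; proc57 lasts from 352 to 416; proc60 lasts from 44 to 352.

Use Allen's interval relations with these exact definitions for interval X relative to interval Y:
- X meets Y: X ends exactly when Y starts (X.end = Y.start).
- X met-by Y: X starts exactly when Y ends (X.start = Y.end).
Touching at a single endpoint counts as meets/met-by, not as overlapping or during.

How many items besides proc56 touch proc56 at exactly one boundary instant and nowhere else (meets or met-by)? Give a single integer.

Target proc56 = [352, 535].
proc51 [232, 364] → overlaps → no.
proc52 [312, 341] → before → no.
proc53 [308, 582] → contains → no.
proc54 [220, 315] → before → no.
proc55 [55, 104] → before → no.
proc57 [352, 416] → starts → no.
proc58 [181, 209] → before → no.
proc59 [52, 204] → before → no.
proc60 [44, 352] → meets → counts.
proc61 [105, 313] → before → no.
proc62 [82, 308] → before → no.
Total: 1.

1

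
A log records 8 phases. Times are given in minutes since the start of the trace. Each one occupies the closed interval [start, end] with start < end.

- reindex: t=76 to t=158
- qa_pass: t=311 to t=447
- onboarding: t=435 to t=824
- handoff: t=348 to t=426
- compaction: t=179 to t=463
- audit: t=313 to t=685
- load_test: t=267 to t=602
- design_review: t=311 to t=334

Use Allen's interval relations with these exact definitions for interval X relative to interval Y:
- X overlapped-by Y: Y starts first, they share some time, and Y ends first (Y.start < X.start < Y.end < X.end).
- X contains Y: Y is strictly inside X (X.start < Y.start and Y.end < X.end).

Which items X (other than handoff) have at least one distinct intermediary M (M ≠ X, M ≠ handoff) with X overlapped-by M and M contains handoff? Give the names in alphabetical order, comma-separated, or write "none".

Target handoff = [t=348, t=426].
Intermediaries M with M contains handoff: audit, compaction, load_test, qa_pass.
Via audit — items with X overlapped-by audit: onboarding.
Via compaction — items with X overlapped-by compaction: audit, load_test, onboarding.
Via load_test — items with X overlapped-by load_test: audit, onboarding.
Via qa_pass — items with X overlapped-by qa_pass: audit, onboarding.
Union: audit, load_test, onboarding.

audit, load_test, onboarding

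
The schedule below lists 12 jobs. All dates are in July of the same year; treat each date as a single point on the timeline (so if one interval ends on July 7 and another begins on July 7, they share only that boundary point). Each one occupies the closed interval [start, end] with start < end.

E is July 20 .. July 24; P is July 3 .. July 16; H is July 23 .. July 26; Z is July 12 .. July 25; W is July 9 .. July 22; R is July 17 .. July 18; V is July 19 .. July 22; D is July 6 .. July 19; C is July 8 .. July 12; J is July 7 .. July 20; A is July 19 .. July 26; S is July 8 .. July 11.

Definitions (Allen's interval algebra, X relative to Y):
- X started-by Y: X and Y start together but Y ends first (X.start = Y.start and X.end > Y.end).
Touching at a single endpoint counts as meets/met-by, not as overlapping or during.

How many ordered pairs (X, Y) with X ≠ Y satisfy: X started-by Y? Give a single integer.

Checking all 132 ordered pairs for relation 'started-by'; matching pairs in alphabetical order:
(A, V): A started-by V ✓
(C, S): C started-by S ✓
Count: 2.

2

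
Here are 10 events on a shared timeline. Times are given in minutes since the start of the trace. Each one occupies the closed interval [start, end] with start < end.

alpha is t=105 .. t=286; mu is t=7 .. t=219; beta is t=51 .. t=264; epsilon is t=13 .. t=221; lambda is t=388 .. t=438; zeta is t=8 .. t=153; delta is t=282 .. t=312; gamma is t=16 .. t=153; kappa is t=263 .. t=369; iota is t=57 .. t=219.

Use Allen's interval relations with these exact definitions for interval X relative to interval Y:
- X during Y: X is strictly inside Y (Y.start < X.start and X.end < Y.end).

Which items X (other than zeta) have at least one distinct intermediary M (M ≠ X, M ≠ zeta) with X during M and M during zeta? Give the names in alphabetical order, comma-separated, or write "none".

Target zeta = [t=8, t=153].
Intermediaries M with M during zeta: none.
Union: none.

none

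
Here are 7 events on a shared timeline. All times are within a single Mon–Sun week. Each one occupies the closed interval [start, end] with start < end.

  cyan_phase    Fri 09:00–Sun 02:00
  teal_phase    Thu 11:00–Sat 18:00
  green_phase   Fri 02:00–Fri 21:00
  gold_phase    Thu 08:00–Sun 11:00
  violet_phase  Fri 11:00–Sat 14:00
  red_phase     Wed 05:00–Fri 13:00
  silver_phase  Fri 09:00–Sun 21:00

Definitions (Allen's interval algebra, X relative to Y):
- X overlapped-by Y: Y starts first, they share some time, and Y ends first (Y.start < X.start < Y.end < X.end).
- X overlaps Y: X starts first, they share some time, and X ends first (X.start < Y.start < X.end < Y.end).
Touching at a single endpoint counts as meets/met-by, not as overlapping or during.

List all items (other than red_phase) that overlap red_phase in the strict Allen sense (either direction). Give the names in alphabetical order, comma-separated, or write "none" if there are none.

cyan_phase, gold_phase, green_phase, silver_phase, teal_phase, violet_phase

Target red_phase = [Wed 05:00, Fri 13:00].
cyan_phase [Fri 09:00, Sun 02:00] → overlapped-by → yes.
gold_phase [Thu 08:00, Sun 11:00] → overlapped-by → yes.
green_phase [Fri 02:00, Fri 21:00] → overlapped-by → yes.
silver_phase [Fri 09:00, Sun 21:00] → overlapped-by → yes.
teal_phase [Thu 11:00, Sat 18:00] → overlapped-by → yes.
violet_phase [Fri 11:00, Sat 14:00] → overlapped-by → yes.
Result: cyan_phase, gold_phase, green_phase, silver_phase, teal_phase, violet_phase.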